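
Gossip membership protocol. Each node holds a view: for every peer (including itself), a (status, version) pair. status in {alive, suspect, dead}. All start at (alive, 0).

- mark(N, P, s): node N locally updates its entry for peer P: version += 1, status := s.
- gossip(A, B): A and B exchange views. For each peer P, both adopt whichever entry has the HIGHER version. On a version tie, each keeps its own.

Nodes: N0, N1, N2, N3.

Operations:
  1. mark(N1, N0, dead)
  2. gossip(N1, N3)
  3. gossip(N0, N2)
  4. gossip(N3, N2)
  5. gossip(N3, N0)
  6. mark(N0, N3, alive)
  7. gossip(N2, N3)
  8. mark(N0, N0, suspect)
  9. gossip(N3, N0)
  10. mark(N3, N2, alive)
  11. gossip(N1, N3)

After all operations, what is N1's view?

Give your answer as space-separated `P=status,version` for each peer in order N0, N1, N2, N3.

Op 1: N1 marks N0=dead -> (dead,v1)
Op 2: gossip N1<->N3 -> N1.N0=(dead,v1) N1.N1=(alive,v0) N1.N2=(alive,v0) N1.N3=(alive,v0) | N3.N0=(dead,v1) N3.N1=(alive,v0) N3.N2=(alive,v0) N3.N3=(alive,v0)
Op 3: gossip N0<->N2 -> N0.N0=(alive,v0) N0.N1=(alive,v0) N0.N2=(alive,v0) N0.N3=(alive,v0) | N2.N0=(alive,v0) N2.N1=(alive,v0) N2.N2=(alive,v0) N2.N3=(alive,v0)
Op 4: gossip N3<->N2 -> N3.N0=(dead,v1) N3.N1=(alive,v0) N3.N2=(alive,v0) N3.N3=(alive,v0) | N2.N0=(dead,v1) N2.N1=(alive,v0) N2.N2=(alive,v0) N2.N3=(alive,v0)
Op 5: gossip N3<->N0 -> N3.N0=(dead,v1) N3.N1=(alive,v0) N3.N2=(alive,v0) N3.N3=(alive,v0) | N0.N0=(dead,v1) N0.N1=(alive,v0) N0.N2=(alive,v0) N0.N3=(alive,v0)
Op 6: N0 marks N3=alive -> (alive,v1)
Op 7: gossip N2<->N3 -> N2.N0=(dead,v1) N2.N1=(alive,v0) N2.N2=(alive,v0) N2.N3=(alive,v0) | N3.N0=(dead,v1) N3.N1=(alive,v0) N3.N2=(alive,v0) N3.N3=(alive,v0)
Op 8: N0 marks N0=suspect -> (suspect,v2)
Op 9: gossip N3<->N0 -> N3.N0=(suspect,v2) N3.N1=(alive,v0) N3.N2=(alive,v0) N3.N3=(alive,v1) | N0.N0=(suspect,v2) N0.N1=(alive,v0) N0.N2=(alive,v0) N0.N3=(alive,v1)
Op 10: N3 marks N2=alive -> (alive,v1)
Op 11: gossip N1<->N3 -> N1.N0=(suspect,v2) N1.N1=(alive,v0) N1.N2=(alive,v1) N1.N3=(alive,v1) | N3.N0=(suspect,v2) N3.N1=(alive,v0) N3.N2=(alive,v1) N3.N3=(alive,v1)

Answer: N0=suspect,2 N1=alive,0 N2=alive,1 N3=alive,1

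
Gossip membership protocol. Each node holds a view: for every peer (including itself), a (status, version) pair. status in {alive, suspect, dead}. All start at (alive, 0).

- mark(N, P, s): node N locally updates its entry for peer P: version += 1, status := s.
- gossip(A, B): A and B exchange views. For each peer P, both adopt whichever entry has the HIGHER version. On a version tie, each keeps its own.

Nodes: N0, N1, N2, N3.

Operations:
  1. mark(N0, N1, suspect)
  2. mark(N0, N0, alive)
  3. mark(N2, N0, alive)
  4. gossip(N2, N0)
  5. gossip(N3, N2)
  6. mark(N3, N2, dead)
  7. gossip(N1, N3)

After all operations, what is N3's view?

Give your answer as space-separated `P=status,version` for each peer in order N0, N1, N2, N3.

Answer: N0=alive,1 N1=suspect,1 N2=dead,1 N3=alive,0

Derivation:
Op 1: N0 marks N1=suspect -> (suspect,v1)
Op 2: N0 marks N0=alive -> (alive,v1)
Op 3: N2 marks N0=alive -> (alive,v1)
Op 4: gossip N2<->N0 -> N2.N0=(alive,v1) N2.N1=(suspect,v1) N2.N2=(alive,v0) N2.N3=(alive,v0) | N0.N0=(alive,v1) N0.N1=(suspect,v1) N0.N2=(alive,v0) N0.N3=(alive,v0)
Op 5: gossip N3<->N2 -> N3.N0=(alive,v1) N3.N1=(suspect,v1) N3.N2=(alive,v0) N3.N3=(alive,v0) | N2.N0=(alive,v1) N2.N1=(suspect,v1) N2.N2=(alive,v0) N2.N3=(alive,v0)
Op 6: N3 marks N2=dead -> (dead,v1)
Op 7: gossip N1<->N3 -> N1.N0=(alive,v1) N1.N1=(suspect,v1) N1.N2=(dead,v1) N1.N3=(alive,v0) | N3.N0=(alive,v1) N3.N1=(suspect,v1) N3.N2=(dead,v1) N3.N3=(alive,v0)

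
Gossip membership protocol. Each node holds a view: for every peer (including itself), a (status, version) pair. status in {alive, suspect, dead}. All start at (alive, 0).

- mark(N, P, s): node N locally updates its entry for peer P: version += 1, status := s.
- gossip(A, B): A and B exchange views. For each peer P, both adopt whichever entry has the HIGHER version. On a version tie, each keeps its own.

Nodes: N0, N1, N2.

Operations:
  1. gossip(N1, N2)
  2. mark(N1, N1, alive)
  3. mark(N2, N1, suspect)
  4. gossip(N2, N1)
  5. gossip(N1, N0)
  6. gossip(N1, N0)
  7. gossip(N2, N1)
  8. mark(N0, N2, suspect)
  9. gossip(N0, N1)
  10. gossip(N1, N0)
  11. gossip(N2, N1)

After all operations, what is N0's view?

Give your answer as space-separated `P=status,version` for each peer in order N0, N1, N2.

Op 1: gossip N1<->N2 -> N1.N0=(alive,v0) N1.N1=(alive,v0) N1.N2=(alive,v0) | N2.N0=(alive,v0) N2.N1=(alive,v0) N2.N2=(alive,v0)
Op 2: N1 marks N1=alive -> (alive,v1)
Op 3: N2 marks N1=suspect -> (suspect,v1)
Op 4: gossip N2<->N1 -> N2.N0=(alive,v0) N2.N1=(suspect,v1) N2.N2=(alive,v0) | N1.N0=(alive,v0) N1.N1=(alive,v1) N1.N2=(alive,v0)
Op 5: gossip N1<->N0 -> N1.N0=(alive,v0) N1.N1=(alive,v1) N1.N2=(alive,v0) | N0.N0=(alive,v0) N0.N1=(alive,v1) N0.N2=(alive,v0)
Op 6: gossip N1<->N0 -> N1.N0=(alive,v0) N1.N1=(alive,v1) N1.N2=(alive,v0) | N0.N0=(alive,v0) N0.N1=(alive,v1) N0.N2=(alive,v0)
Op 7: gossip N2<->N1 -> N2.N0=(alive,v0) N2.N1=(suspect,v1) N2.N2=(alive,v0) | N1.N0=(alive,v0) N1.N1=(alive,v1) N1.N2=(alive,v0)
Op 8: N0 marks N2=suspect -> (suspect,v1)
Op 9: gossip N0<->N1 -> N0.N0=(alive,v0) N0.N1=(alive,v1) N0.N2=(suspect,v1) | N1.N0=(alive,v0) N1.N1=(alive,v1) N1.N2=(suspect,v1)
Op 10: gossip N1<->N0 -> N1.N0=(alive,v0) N1.N1=(alive,v1) N1.N2=(suspect,v1) | N0.N0=(alive,v0) N0.N1=(alive,v1) N0.N2=(suspect,v1)
Op 11: gossip N2<->N1 -> N2.N0=(alive,v0) N2.N1=(suspect,v1) N2.N2=(suspect,v1) | N1.N0=(alive,v0) N1.N1=(alive,v1) N1.N2=(suspect,v1)

Answer: N0=alive,0 N1=alive,1 N2=suspect,1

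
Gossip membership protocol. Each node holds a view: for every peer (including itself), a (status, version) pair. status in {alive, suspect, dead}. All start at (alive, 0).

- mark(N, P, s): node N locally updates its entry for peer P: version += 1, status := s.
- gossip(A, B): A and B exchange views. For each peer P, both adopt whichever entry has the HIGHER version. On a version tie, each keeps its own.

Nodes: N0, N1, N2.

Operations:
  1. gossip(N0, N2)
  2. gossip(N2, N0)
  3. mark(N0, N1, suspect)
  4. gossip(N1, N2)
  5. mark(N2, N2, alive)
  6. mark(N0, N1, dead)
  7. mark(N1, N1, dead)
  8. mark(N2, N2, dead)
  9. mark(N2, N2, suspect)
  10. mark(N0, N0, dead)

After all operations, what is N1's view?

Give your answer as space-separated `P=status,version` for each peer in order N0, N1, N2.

Op 1: gossip N0<->N2 -> N0.N0=(alive,v0) N0.N1=(alive,v0) N0.N2=(alive,v0) | N2.N0=(alive,v0) N2.N1=(alive,v0) N2.N2=(alive,v0)
Op 2: gossip N2<->N0 -> N2.N0=(alive,v0) N2.N1=(alive,v0) N2.N2=(alive,v0) | N0.N0=(alive,v0) N0.N1=(alive,v0) N0.N2=(alive,v0)
Op 3: N0 marks N1=suspect -> (suspect,v1)
Op 4: gossip N1<->N2 -> N1.N0=(alive,v0) N1.N1=(alive,v0) N1.N2=(alive,v0) | N2.N0=(alive,v0) N2.N1=(alive,v0) N2.N2=(alive,v0)
Op 5: N2 marks N2=alive -> (alive,v1)
Op 6: N0 marks N1=dead -> (dead,v2)
Op 7: N1 marks N1=dead -> (dead,v1)
Op 8: N2 marks N2=dead -> (dead,v2)
Op 9: N2 marks N2=suspect -> (suspect,v3)
Op 10: N0 marks N0=dead -> (dead,v1)

Answer: N0=alive,0 N1=dead,1 N2=alive,0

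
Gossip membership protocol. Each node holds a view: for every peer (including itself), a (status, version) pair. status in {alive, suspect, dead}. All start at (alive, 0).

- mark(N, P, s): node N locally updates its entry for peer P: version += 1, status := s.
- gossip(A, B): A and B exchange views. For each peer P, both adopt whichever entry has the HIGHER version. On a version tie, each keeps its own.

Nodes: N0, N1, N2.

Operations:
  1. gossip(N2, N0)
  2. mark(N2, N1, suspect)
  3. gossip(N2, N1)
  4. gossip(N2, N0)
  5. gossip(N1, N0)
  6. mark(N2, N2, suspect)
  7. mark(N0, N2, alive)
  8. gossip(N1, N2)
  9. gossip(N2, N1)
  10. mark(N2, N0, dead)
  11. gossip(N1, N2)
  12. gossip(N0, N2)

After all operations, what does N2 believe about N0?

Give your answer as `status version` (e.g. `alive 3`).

Op 1: gossip N2<->N0 -> N2.N0=(alive,v0) N2.N1=(alive,v0) N2.N2=(alive,v0) | N0.N0=(alive,v0) N0.N1=(alive,v0) N0.N2=(alive,v0)
Op 2: N2 marks N1=suspect -> (suspect,v1)
Op 3: gossip N2<->N1 -> N2.N0=(alive,v0) N2.N1=(suspect,v1) N2.N2=(alive,v0) | N1.N0=(alive,v0) N1.N1=(suspect,v1) N1.N2=(alive,v0)
Op 4: gossip N2<->N0 -> N2.N0=(alive,v0) N2.N1=(suspect,v1) N2.N2=(alive,v0) | N0.N0=(alive,v0) N0.N1=(suspect,v1) N0.N2=(alive,v0)
Op 5: gossip N1<->N0 -> N1.N0=(alive,v0) N1.N1=(suspect,v1) N1.N2=(alive,v0) | N0.N0=(alive,v0) N0.N1=(suspect,v1) N0.N2=(alive,v0)
Op 6: N2 marks N2=suspect -> (suspect,v1)
Op 7: N0 marks N2=alive -> (alive,v1)
Op 8: gossip N1<->N2 -> N1.N0=(alive,v0) N1.N1=(suspect,v1) N1.N2=(suspect,v1) | N2.N0=(alive,v0) N2.N1=(suspect,v1) N2.N2=(suspect,v1)
Op 9: gossip N2<->N1 -> N2.N0=(alive,v0) N2.N1=(suspect,v1) N2.N2=(suspect,v1) | N1.N0=(alive,v0) N1.N1=(suspect,v1) N1.N2=(suspect,v1)
Op 10: N2 marks N0=dead -> (dead,v1)
Op 11: gossip N1<->N2 -> N1.N0=(dead,v1) N1.N1=(suspect,v1) N1.N2=(suspect,v1) | N2.N0=(dead,v1) N2.N1=(suspect,v1) N2.N2=(suspect,v1)
Op 12: gossip N0<->N2 -> N0.N0=(dead,v1) N0.N1=(suspect,v1) N0.N2=(alive,v1) | N2.N0=(dead,v1) N2.N1=(suspect,v1) N2.N2=(suspect,v1)

Answer: dead 1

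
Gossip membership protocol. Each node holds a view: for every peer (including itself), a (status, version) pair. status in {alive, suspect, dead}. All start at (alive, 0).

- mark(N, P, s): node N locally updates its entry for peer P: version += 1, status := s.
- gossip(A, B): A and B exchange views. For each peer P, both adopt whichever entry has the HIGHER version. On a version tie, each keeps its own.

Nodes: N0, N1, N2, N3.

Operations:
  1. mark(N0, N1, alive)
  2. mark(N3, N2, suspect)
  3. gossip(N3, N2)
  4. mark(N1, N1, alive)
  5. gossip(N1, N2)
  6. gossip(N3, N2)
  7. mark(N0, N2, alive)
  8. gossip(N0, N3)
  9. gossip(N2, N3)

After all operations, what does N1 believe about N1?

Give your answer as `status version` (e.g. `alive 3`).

Answer: alive 1

Derivation:
Op 1: N0 marks N1=alive -> (alive,v1)
Op 2: N3 marks N2=suspect -> (suspect,v1)
Op 3: gossip N3<->N2 -> N3.N0=(alive,v0) N3.N1=(alive,v0) N3.N2=(suspect,v1) N3.N3=(alive,v0) | N2.N0=(alive,v0) N2.N1=(alive,v0) N2.N2=(suspect,v1) N2.N3=(alive,v0)
Op 4: N1 marks N1=alive -> (alive,v1)
Op 5: gossip N1<->N2 -> N1.N0=(alive,v0) N1.N1=(alive,v1) N1.N2=(suspect,v1) N1.N3=(alive,v0) | N2.N0=(alive,v0) N2.N1=(alive,v1) N2.N2=(suspect,v1) N2.N3=(alive,v0)
Op 6: gossip N3<->N2 -> N3.N0=(alive,v0) N3.N1=(alive,v1) N3.N2=(suspect,v1) N3.N3=(alive,v0) | N2.N0=(alive,v0) N2.N1=(alive,v1) N2.N2=(suspect,v1) N2.N3=(alive,v0)
Op 7: N0 marks N2=alive -> (alive,v1)
Op 8: gossip N0<->N3 -> N0.N0=(alive,v0) N0.N1=(alive,v1) N0.N2=(alive,v1) N0.N3=(alive,v0) | N3.N0=(alive,v0) N3.N1=(alive,v1) N3.N2=(suspect,v1) N3.N3=(alive,v0)
Op 9: gossip N2<->N3 -> N2.N0=(alive,v0) N2.N1=(alive,v1) N2.N2=(suspect,v1) N2.N3=(alive,v0) | N3.N0=(alive,v0) N3.N1=(alive,v1) N3.N2=(suspect,v1) N3.N3=(alive,v0)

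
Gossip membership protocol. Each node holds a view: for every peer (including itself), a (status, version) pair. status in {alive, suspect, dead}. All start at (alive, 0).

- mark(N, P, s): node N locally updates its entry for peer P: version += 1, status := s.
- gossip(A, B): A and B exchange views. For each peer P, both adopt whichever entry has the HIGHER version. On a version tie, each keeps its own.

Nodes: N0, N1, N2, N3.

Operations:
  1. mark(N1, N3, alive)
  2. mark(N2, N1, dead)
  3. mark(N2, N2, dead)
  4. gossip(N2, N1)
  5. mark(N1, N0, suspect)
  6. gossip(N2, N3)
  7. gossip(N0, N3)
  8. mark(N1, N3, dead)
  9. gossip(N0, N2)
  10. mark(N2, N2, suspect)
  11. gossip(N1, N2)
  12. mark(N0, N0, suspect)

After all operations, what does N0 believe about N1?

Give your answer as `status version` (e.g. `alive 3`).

Answer: dead 1

Derivation:
Op 1: N1 marks N3=alive -> (alive,v1)
Op 2: N2 marks N1=dead -> (dead,v1)
Op 3: N2 marks N2=dead -> (dead,v1)
Op 4: gossip N2<->N1 -> N2.N0=(alive,v0) N2.N1=(dead,v1) N2.N2=(dead,v1) N2.N3=(alive,v1) | N1.N0=(alive,v0) N1.N1=(dead,v1) N1.N2=(dead,v1) N1.N3=(alive,v1)
Op 5: N1 marks N0=suspect -> (suspect,v1)
Op 6: gossip N2<->N3 -> N2.N0=(alive,v0) N2.N1=(dead,v1) N2.N2=(dead,v1) N2.N3=(alive,v1) | N3.N0=(alive,v0) N3.N1=(dead,v1) N3.N2=(dead,v1) N3.N3=(alive,v1)
Op 7: gossip N0<->N3 -> N0.N0=(alive,v0) N0.N1=(dead,v1) N0.N2=(dead,v1) N0.N3=(alive,v1) | N3.N0=(alive,v0) N3.N1=(dead,v1) N3.N2=(dead,v1) N3.N3=(alive,v1)
Op 8: N1 marks N3=dead -> (dead,v2)
Op 9: gossip N0<->N2 -> N0.N0=(alive,v0) N0.N1=(dead,v1) N0.N2=(dead,v1) N0.N3=(alive,v1) | N2.N0=(alive,v0) N2.N1=(dead,v1) N2.N2=(dead,v1) N2.N3=(alive,v1)
Op 10: N2 marks N2=suspect -> (suspect,v2)
Op 11: gossip N1<->N2 -> N1.N0=(suspect,v1) N1.N1=(dead,v1) N1.N2=(suspect,v2) N1.N3=(dead,v2) | N2.N0=(suspect,v1) N2.N1=(dead,v1) N2.N2=(suspect,v2) N2.N3=(dead,v2)
Op 12: N0 marks N0=suspect -> (suspect,v1)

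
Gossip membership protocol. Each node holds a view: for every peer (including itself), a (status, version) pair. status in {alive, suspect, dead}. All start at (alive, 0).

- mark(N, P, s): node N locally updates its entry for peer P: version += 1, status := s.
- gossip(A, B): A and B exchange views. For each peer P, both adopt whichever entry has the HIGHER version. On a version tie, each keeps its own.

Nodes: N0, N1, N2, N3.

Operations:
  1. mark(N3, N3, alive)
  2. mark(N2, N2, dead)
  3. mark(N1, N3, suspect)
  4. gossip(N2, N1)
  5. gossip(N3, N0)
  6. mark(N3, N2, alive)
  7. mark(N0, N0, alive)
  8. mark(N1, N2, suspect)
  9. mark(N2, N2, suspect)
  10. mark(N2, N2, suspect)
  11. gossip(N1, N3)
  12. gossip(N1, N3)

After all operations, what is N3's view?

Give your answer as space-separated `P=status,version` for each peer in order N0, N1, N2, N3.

Op 1: N3 marks N3=alive -> (alive,v1)
Op 2: N2 marks N2=dead -> (dead,v1)
Op 3: N1 marks N3=suspect -> (suspect,v1)
Op 4: gossip N2<->N1 -> N2.N0=(alive,v0) N2.N1=(alive,v0) N2.N2=(dead,v1) N2.N3=(suspect,v1) | N1.N0=(alive,v0) N1.N1=(alive,v0) N1.N2=(dead,v1) N1.N3=(suspect,v1)
Op 5: gossip N3<->N0 -> N3.N0=(alive,v0) N3.N1=(alive,v0) N3.N2=(alive,v0) N3.N3=(alive,v1) | N0.N0=(alive,v0) N0.N1=(alive,v0) N0.N2=(alive,v0) N0.N3=(alive,v1)
Op 6: N3 marks N2=alive -> (alive,v1)
Op 7: N0 marks N0=alive -> (alive,v1)
Op 8: N1 marks N2=suspect -> (suspect,v2)
Op 9: N2 marks N2=suspect -> (suspect,v2)
Op 10: N2 marks N2=suspect -> (suspect,v3)
Op 11: gossip N1<->N3 -> N1.N0=(alive,v0) N1.N1=(alive,v0) N1.N2=(suspect,v2) N1.N3=(suspect,v1) | N3.N0=(alive,v0) N3.N1=(alive,v0) N3.N2=(suspect,v2) N3.N3=(alive,v1)
Op 12: gossip N1<->N3 -> N1.N0=(alive,v0) N1.N1=(alive,v0) N1.N2=(suspect,v2) N1.N3=(suspect,v1) | N3.N0=(alive,v0) N3.N1=(alive,v0) N3.N2=(suspect,v2) N3.N3=(alive,v1)

Answer: N0=alive,0 N1=alive,0 N2=suspect,2 N3=alive,1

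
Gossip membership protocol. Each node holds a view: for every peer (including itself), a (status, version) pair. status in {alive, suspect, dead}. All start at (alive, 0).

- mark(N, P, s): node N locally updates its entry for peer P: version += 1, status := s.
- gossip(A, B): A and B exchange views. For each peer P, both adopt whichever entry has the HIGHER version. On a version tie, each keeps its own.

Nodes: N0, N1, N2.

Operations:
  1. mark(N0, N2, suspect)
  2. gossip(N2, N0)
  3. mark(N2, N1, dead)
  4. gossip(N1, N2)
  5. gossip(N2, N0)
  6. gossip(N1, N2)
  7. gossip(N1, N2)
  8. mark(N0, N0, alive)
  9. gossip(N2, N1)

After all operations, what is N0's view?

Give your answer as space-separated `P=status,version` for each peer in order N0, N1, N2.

Answer: N0=alive,1 N1=dead,1 N2=suspect,1

Derivation:
Op 1: N0 marks N2=suspect -> (suspect,v1)
Op 2: gossip N2<->N0 -> N2.N0=(alive,v0) N2.N1=(alive,v0) N2.N2=(suspect,v1) | N0.N0=(alive,v0) N0.N1=(alive,v0) N0.N2=(suspect,v1)
Op 3: N2 marks N1=dead -> (dead,v1)
Op 4: gossip N1<->N2 -> N1.N0=(alive,v0) N1.N1=(dead,v1) N1.N2=(suspect,v1) | N2.N0=(alive,v0) N2.N1=(dead,v1) N2.N2=(suspect,v1)
Op 5: gossip N2<->N0 -> N2.N0=(alive,v0) N2.N1=(dead,v1) N2.N2=(suspect,v1) | N0.N0=(alive,v0) N0.N1=(dead,v1) N0.N2=(suspect,v1)
Op 6: gossip N1<->N2 -> N1.N0=(alive,v0) N1.N1=(dead,v1) N1.N2=(suspect,v1) | N2.N0=(alive,v0) N2.N1=(dead,v1) N2.N2=(suspect,v1)
Op 7: gossip N1<->N2 -> N1.N0=(alive,v0) N1.N1=(dead,v1) N1.N2=(suspect,v1) | N2.N0=(alive,v0) N2.N1=(dead,v1) N2.N2=(suspect,v1)
Op 8: N0 marks N0=alive -> (alive,v1)
Op 9: gossip N2<->N1 -> N2.N0=(alive,v0) N2.N1=(dead,v1) N2.N2=(suspect,v1) | N1.N0=(alive,v0) N1.N1=(dead,v1) N1.N2=(suspect,v1)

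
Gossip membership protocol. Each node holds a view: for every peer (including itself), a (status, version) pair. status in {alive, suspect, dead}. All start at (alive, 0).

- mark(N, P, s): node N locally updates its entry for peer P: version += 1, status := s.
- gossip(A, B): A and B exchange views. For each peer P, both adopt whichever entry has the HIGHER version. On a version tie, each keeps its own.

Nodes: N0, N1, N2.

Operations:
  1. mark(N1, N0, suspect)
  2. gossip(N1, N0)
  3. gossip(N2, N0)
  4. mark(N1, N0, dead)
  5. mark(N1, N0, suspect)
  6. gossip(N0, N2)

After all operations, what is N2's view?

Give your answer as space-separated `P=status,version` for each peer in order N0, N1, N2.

Answer: N0=suspect,1 N1=alive,0 N2=alive,0

Derivation:
Op 1: N1 marks N0=suspect -> (suspect,v1)
Op 2: gossip N1<->N0 -> N1.N0=(suspect,v1) N1.N1=(alive,v0) N1.N2=(alive,v0) | N0.N0=(suspect,v1) N0.N1=(alive,v0) N0.N2=(alive,v0)
Op 3: gossip N2<->N0 -> N2.N0=(suspect,v1) N2.N1=(alive,v0) N2.N2=(alive,v0) | N0.N0=(suspect,v1) N0.N1=(alive,v0) N0.N2=(alive,v0)
Op 4: N1 marks N0=dead -> (dead,v2)
Op 5: N1 marks N0=suspect -> (suspect,v3)
Op 6: gossip N0<->N2 -> N0.N0=(suspect,v1) N0.N1=(alive,v0) N0.N2=(alive,v0) | N2.N0=(suspect,v1) N2.N1=(alive,v0) N2.N2=(alive,v0)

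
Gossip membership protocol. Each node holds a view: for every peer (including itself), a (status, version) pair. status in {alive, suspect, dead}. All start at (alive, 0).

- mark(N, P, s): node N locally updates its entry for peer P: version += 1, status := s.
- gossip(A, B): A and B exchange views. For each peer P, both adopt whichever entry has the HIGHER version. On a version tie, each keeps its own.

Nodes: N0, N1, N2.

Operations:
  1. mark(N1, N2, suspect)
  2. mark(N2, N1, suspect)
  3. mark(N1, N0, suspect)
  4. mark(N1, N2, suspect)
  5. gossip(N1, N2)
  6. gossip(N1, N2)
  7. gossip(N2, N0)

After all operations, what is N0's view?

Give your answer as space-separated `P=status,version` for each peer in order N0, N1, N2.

Answer: N0=suspect,1 N1=suspect,1 N2=suspect,2

Derivation:
Op 1: N1 marks N2=suspect -> (suspect,v1)
Op 2: N2 marks N1=suspect -> (suspect,v1)
Op 3: N1 marks N0=suspect -> (suspect,v1)
Op 4: N1 marks N2=suspect -> (suspect,v2)
Op 5: gossip N1<->N2 -> N1.N0=(suspect,v1) N1.N1=(suspect,v1) N1.N2=(suspect,v2) | N2.N0=(suspect,v1) N2.N1=(suspect,v1) N2.N2=(suspect,v2)
Op 6: gossip N1<->N2 -> N1.N0=(suspect,v1) N1.N1=(suspect,v1) N1.N2=(suspect,v2) | N2.N0=(suspect,v1) N2.N1=(suspect,v1) N2.N2=(suspect,v2)
Op 7: gossip N2<->N0 -> N2.N0=(suspect,v1) N2.N1=(suspect,v1) N2.N2=(suspect,v2) | N0.N0=(suspect,v1) N0.N1=(suspect,v1) N0.N2=(suspect,v2)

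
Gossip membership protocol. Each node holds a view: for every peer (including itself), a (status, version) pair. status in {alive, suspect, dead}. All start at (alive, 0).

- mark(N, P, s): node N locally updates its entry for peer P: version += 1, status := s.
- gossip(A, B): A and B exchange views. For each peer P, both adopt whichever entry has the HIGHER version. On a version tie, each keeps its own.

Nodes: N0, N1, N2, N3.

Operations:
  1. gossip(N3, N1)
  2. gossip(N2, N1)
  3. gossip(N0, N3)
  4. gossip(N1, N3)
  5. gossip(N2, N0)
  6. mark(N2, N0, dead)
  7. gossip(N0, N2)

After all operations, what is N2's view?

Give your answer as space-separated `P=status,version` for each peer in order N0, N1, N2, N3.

Op 1: gossip N3<->N1 -> N3.N0=(alive,v0) N3.N1=(alive,v0) N3.N2=(alive,v0) N3.N3=(alive,v0) | N1.N0=(alive,v0) N1.N1=(alive,v0) N1.N2=(alive,v0) N1.N3=(alive,v0)
Op 2: gossip N2<->N1 -> N2.N0=(alive,v0) N2.N1=(alive,v0) N2.N2=(alive,v0) N2.N3=(alive,v0) | N1.N0=(alive,v0) N1.N1=(alive,v0) N1.N2=(alive,v0) N1.N3=(alive,v0)
Op 3: gossip N0<->N3 -> N0.N0=(alive,v0) N0.N1=(alive,v0) N0.N2=(alive,v0) N0.N3=(alive,v0) | N3.N0=(alive,v0) N3.N1=(alive,v0) N3.N2=(alive,v0) N3.N3=(alive,v0)
Op 4: gossip N1<->N3 -> N1.N0=(alive,v0) N1.N1=(alive,v0) N1.N2=(alive,v0) N1.N3=(alive,v0) | N3.N0=(alive,v0) N3.N1=(alive,v0) N3.N2=(alive,v0) N3.N3=(alive,v0)
Op 5: gossip N2<->N0 -> N2.N0=(alive,v0) N2.N1=(alive,v0) N2.N2=(alive,v0) N2.N3=(alive,v0) | N0.N0=(alive,v0) N0.N1=(alive,v0) N0.N2=(alive,v0) N0.N3=(alive,v0)
Op 6: N2 marks N0=dead -> (dead,v1)
Op 7: gossip N0<->N2 -> N0.N0=(dead,v1) N0.N1=(alive,v0) N0.N2=(alive,v0) N0.N3=(alive,v0) | N2.N0=(dead,v1) N2.N1=(alive,v0) N2.N2=(alive,v0) N2.N3=(alive,v0)

Answer: N0=dead,1 N1=alive,0 N2=alive,0 N3=alive,0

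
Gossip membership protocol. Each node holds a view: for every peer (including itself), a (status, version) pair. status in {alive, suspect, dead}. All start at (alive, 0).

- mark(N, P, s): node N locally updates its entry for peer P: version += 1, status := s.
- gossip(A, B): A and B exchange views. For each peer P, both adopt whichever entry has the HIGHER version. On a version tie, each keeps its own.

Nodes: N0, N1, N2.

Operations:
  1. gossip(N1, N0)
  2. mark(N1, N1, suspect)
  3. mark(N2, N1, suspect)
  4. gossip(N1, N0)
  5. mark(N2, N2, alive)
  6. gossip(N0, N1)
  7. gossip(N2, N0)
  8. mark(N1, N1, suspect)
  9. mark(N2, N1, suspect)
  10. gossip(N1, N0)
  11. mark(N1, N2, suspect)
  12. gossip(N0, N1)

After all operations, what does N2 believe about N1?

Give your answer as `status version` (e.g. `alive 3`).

Op 1: gossip N1<->N0 -> N1.N0=(alive,v0) N1.N1=(alive,v0) N1.N2=(alive,v0) | N0.N0=(alive,v0) N0.N1=(alive,v0) N0.N2=(alive,v0)
Op 2: N1 marks N1=suspect -> (suspect,v1)
Op 3: N2 marks N1=suspect -> (suspect,v1)
Op 4: gossip N1<->N0 -> N1.N0=(alive,v0) N1.N1=(suspect,v1) N1.N2=(alive,v0) | N0.N0=(alive,v0) N0.N1=(suspect,v1) N0.N2=(alive,v0)
Op 5: N2 marks N2=alive -> (alive,v1)
Op 6: gossip N0<->N1 -> N0.N0=(alive,v0) N0.N1=(suspect,v1) N0.N2=(alive,v0) | N1.N0=(alive,v0) N1.N1=(suspect,v1) N1.N2=(alive,v0)
Op 7: gossip N2<->N0 -> N2.N0=(alive,v0) N2.N1=(suspect,v1) N2.N2=(alive,v1) | N0.N0=(alive,v0) N0.N1=(suspect,v1) N0.N2=(alive,v1)
Op 8: N1 marks N1=suspect -> (suspect,v2)
Op 9: N2 marks N1=suspect -> (suspect,v2)
Op 10: gossip N1<->N0 -> N1.N0=(alive,v0) N1.N1=(suspect,v2) N1.N2=(alive,v1) | N0.N0=(alive,v0) N0.N1=(suspect,v2) N0.N2=(alive,v1)
Op 11: N1 marks N2=suspect -> (suspect,v2)
Op 12: gossip N0<->N1 -> N0.N0=(alive,v0) N0.N1=(suspect,v2) N0.N2=(suspect,v2) | N1.N0=(alive,v0) N1.N1=(suspect,v2) N1.N2=(suspect,v2)

Answer: suspect 2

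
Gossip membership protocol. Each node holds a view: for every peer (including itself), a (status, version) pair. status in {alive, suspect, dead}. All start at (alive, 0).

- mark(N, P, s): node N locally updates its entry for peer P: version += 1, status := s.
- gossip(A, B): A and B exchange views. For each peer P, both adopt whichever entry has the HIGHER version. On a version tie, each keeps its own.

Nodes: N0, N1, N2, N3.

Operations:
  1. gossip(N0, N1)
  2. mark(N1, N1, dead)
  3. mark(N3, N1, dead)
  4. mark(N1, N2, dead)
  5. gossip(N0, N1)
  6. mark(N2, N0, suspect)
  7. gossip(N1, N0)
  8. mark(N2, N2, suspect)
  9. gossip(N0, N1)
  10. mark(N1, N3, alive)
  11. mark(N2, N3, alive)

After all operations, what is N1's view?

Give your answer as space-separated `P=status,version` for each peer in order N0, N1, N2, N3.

Op 1: gossip N0<->N1 -> N0.N0=(alive,v0) N0.N1=(alive,v0) N0.N2=(alive,v0) N0.N3=(alive,v0) | N1.N0=(alive,v0) N1.N1=(alive,v0) N1.N2=(alive,v0) N1.N3=(alive,v0)
Op 2: N1 marks N1=dead -> (dead,v1)
Op 3: N3 marks N1=dead -> (dead,v1)
Op 4: N1 marks N2=dead -> (dead,v1)
Op 5: gossip N0<->N1 -> N0.N0=(alive,v0) N0.N1=(dead,v1) N0.N2=(dead,v1) N0.N3=(alive,v0) | N1.N0=(alive,v0) N1.N1=(dead,v1) N1.N2=(dead,v1) N1.N3=(alive,v0)
Op 6: N2 marks N0=suspect -> (suspect,v1)
Op 7: gossip N1<->N0 -> N1.N0=(alive,v0) N1.N1=(dead,v1) N1.N2=(dead,v1) N1.N3=(alive,v0) | N0.N0=(alive,v0) N0.N1=(dead,v1) N0.N2=(dead,v1) N0.N3=(alive,v0)
Op 8: N2 marks N2=suspect -> (suspect,v1)
Op 9: gossip N0<->N1 -> N0.N0=(alive,v0) N0.N1=(dead,v1) N0.N2=(dead,v1) N0.N3=(alive,v0) | N1.N0=(alive,v0) N1.N1=(dead,v1) N1.N2=(dead,v1) N1.N3=(alive,v0)
Op 10: N1 marks N3=alive -> (alive,v1)
Op 11: N2 marks N3=alive -> (alive,v1)

Answer: N0=alive,0 N1=dead,1 N2=dead,1 N3=alive,1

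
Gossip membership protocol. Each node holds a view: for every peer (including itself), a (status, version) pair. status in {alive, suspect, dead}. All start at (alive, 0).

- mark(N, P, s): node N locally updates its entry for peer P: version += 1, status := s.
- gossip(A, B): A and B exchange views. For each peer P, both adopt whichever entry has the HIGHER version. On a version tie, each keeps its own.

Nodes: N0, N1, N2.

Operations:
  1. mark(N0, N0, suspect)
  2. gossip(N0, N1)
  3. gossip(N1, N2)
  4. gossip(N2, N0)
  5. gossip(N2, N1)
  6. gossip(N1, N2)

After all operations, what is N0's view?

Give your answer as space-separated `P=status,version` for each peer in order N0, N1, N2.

Op 1: N0 marks N0=suspect -> (suspect,v1)
Op 2: gossip N0<->N1 -> N0.N0=(suspect,v1) N0.N1=(alive,v0) N0.N2=(alive,v0) | N1.N0=(suspect,v1) N1.N1=(alive,v0) N1.N2=(alive,v0)
Op 3: gossip N1<->N2 -> N1.N0=(suspect,v1) N1.N1=(alive,v0) N1.N2=(alive,v0) | N2.N0=(suspect,v1) N2.N1=(alive,v0) N2.N2=(alive,v0)
Op 4: gossip N2<->N0 -> N2.N0=(suspect,v1) N2.N1=(alive,v0) N2.N2=(alive,v0) | N0.N0=(suspect,v1) N0.N1=(alive,v0) N0.N2=(alive,v0)
Op 5: gossip N2<->N1 -> N2.N0=(suspect,v1) N2.N1=(alive,v0) N2.N2=(alive,v0) | N1.N0=(suspect,v1) N1.N1=(alive,v0) N1.N2=(alive,v0)
Op 6: gossip N1<->N2 -> N1.N0=(suspect,v1) N1.N1=(alive,v0) N1.N2=(alive,v0) | N2.N0=(suspect,v1) N2.N1=(alive,v0) N2.N2=(alive,v0)

Answer: N0=suspect,1 N1=alive,0 N2=alive,0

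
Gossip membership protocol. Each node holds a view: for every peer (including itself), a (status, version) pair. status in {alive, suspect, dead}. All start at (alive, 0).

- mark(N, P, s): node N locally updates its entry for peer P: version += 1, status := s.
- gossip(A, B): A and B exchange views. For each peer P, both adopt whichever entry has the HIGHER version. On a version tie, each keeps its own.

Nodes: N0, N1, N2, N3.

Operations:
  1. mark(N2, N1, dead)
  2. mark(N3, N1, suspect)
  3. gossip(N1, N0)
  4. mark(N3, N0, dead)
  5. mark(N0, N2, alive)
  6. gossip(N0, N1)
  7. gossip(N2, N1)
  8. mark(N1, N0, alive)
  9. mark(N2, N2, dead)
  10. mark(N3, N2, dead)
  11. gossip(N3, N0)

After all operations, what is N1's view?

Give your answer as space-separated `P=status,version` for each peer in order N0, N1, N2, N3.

Op 1: N2 marks N1=dead -> (dead,v1)
Op 2: N3 marks N1=suspect -> (suspect,v1)
Op 3: gossip N1<->N0 -> N1.N0=(alive,v0) N1.N1=(alive,v0) N1.N2=(alive,v0) N1.N3=(alive,v0) | N0.N0=(alive,v0) N0.N1=(alive,v0) N0.N2=(alive,v0) N0.N3=(alive,v0)
Op 4: N3 marks N0=dead -> (dead,v1)
Op 5: N0 marks N2=alive -> (alive,v1)
Op 6: gossip N0<->N1 -> N0.N0=(alive,v0) N0.N1=(alive,v0) N0.N2=(alive,v1) N0.N3=(alive,v0) | N1.N0=(alive,v0) N1.N1=(alive,v0) N1.N2=(alive,v1) N1.N3=(alive,v0)
Op 7: gossip N2<->N1 -> N2.N0=(alive,v0) N2.N1=(dead,v1) N2.N2=(alive,v1) N2.N3=(alive,v0) | N1.N0=(alive,v0) N1.N1=(dead,v1) N1.N2=(alive,v1) N1.N3=(alive,v0)
Op 8: N1 marks N0=alive -> (alive,v1)
Op 9: N2 marks N2=dead -> (dead,v2)
Op 10: N3 marks N2=dead -> (dead,v1)
Op 11: gossip N3<->N0 -> N3.N0=(dead,v1) N3.N1=(suspect,v1) N3.N2=(dead,v1) N3.N3=(alive,v0) | N0.N0=(dead,v1) N0.N1=(suspect,v1) N0.N2=(alive,v1) N0.N3=(alive,v0)

Answer: N0=alive,1 N1=dead,1 N2=alive,1 N3=alive,0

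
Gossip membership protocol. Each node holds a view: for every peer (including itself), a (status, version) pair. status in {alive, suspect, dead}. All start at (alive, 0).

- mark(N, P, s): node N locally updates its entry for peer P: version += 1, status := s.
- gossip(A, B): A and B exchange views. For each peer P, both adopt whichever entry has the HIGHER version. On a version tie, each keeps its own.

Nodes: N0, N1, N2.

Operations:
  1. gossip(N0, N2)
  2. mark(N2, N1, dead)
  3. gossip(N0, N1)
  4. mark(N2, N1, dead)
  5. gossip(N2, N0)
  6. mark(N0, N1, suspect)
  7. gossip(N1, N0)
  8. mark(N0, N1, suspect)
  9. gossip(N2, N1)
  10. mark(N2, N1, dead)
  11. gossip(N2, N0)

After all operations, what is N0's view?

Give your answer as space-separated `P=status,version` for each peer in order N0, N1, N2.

Op 1: gossip N0<->N2 -> N0.N0=(alive,v0) N0.N1=(alive,v0) N0.N2=(alive,v0) | N2.N0=(alive,v0) N2.N1=(alive,v0) N2.N2=(alive,v0)
Op 2: N2 marks N1=dead -> (dead,v1)
Op 3: gossip N0<->N1 -> N0.N0=(alive,v0) N0.N1=(alive,v0) N0.N2=(alive,v0) | N1.N0=(alive,v0) N1.N1=(alive,v0) N1.N2=(alive,v0)
Op 4: N2 marks N1=dead -> (dead,v2)
Op 5: gossip N2<->N0 -> N2.N0=(alive,v0) N2.N1=(dead,v2) N2.N2=(alive,v0) | N0.N0=(alive,v0) N0.N1=(dead,v2) N0.N2=(alive,v0)
Op 6: N0 marks N1=suspect -> (suspect,v3)
Op 7: gossip N1<->N0 -> N1.N0=(alive,v0) N1.N1=(suspect,v3) N1.N2=(alive,v0) | N0.N0=(alive,v0) N0.N1=(suspect,v3) N0.N2=(alive,v0)
Op 8: N0 marks N1=suspect -> (suspect,v4)
Op 9: gossip N2<->N1 -> N2.N0=(alive,v0) N2.N1=(suspect,v3) N2.N2=(alive,v0) | N1.N0=(alive,v0) N1.N1=(suspect,v3) N1.N2=(alive,v0)
Op 10: N2 marks N1=dead -> (dead,v4)
Op 11: gossip N2<->N0 -> N2.N0=(alive,v0) N2.N1=(dead,v4) N2.N2=(alive,v0) | N0.N0=(alive,v0) N0.N1=(suspect,v4) N0.N2=(alive,v0)

Answer: N0=alive,0 N1=suspect,4 N2=alive,0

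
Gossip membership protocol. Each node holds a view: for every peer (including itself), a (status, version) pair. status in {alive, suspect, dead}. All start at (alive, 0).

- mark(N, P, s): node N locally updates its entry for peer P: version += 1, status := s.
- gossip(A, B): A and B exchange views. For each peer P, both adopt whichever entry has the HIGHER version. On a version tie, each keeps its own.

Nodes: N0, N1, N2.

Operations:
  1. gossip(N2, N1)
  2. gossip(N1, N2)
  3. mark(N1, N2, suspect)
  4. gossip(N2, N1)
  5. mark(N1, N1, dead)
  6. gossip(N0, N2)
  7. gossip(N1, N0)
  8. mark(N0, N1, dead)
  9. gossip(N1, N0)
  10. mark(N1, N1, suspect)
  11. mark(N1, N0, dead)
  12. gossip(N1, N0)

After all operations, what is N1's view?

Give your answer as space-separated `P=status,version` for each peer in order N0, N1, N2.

Answer: N0=dead,1 N1=suspect,3 N2=suspect,1

Derivation:
Op 1: gossip N2<->N1 -> N2.N0=(alive,v0) N2.N1=(alive,v0) N2.N2=(alive,v0) | N1.N0=(alive,v0) N1.N1=(alive,v0) N1.N2=(alive,v0)
Op 2: gossip N1<->N2 -> N1.N0=(alive,v0) N1.N1=(alive,v0) N1.N2=(alive,v0) | N2.N0=(alive,v0) N2.N1=(alive,v0) N2.N2=(alive,v0)
Op 3: N1 marks N2=suspect -> (suspect,v1)
Op 4: gossip N2<->N1 -> N2.N0=(alive,v0) N2.N1=(alive,v0) N2.N2=(suspect,v1) | N1.N0=(alive,v0) N1.N1=(alive,v0) N1.N2=(suspect,v1)
Op 5: N1 marks N1=dead -> (dead,v1)
Op 6: gossip N0<->N2 -> N0.N0=(alive,v0) N0.N1=(alive,v0) N0.N2=(suspect,v1) | N2.N0=(alive,v0) N2.N1=(alive,v0) N2.N2=(suspect,v1)
Op 7: gossip N1<->N0 -> N1.N0=(alive,v0) N1.N1=(dead,v1) N1.N2=(suspect,v1) | N0.N0=(alive,v0) N0.N1=(dead,v1) N0.N2=(suspect,v1)
Op 8: N0 marks N1=dead -> (dead,v2)
Op 9: gossip N1<->N0 -> N1.N0=(alive,v0) N1.N1=(dead,v2) N1.N2=(suspect,v1) | N0.N0=(alive,v0) N0.N1=(dead,v2) N0.N2=(suspect,v1)
Op 10: N1 marks N1=suspect -> (suspect,v3)
Op 11: N1 marks N0=dead -> (dead,v1)
Op 12: gossip N1<->N0 -> N1.N0=(dead,v1) N1.N1=(suspect,v3) N1.N2=(suspect,v1) | N0.N0=(dead,v1) N0.N1=(suspect,v3) N0.N2=(suspect,v1)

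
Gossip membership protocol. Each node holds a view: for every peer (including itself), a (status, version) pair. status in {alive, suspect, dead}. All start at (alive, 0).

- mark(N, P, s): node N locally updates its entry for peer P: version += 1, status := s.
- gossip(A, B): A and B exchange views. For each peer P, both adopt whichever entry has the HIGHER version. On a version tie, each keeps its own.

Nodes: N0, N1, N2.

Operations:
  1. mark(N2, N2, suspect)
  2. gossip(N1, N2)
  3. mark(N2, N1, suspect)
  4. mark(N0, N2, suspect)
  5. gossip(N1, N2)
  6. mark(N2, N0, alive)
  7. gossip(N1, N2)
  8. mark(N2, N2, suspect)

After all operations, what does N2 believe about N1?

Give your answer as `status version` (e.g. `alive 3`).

Op 1: N2 marks N2=suspect -> (suspect,v1)
Op 2: gossip N1<->N2 -> N1.N0=(alive,v0) N1.N1=(alive,v0) N1.N2=(suspect,v1) | N2.N0=(alive,v0) N2.N1=(alive,v0) N2.N2=(suspect,v1)
Op 3: N2 marks N1=suspect -> (suspect,v1)
Op 4: N0 marks N2=suspect -> (suspect,v1)
Op 5: gossip N1<->N2 -> N1.N0=(alive,v0) N1.N1=(suspect,v1) N1.N2=(suspect,v1) | N2.N0=(alive,v0) N2.N1=(suspect,v1) N2.N2=(suspect,v1)
Op 6: N2 marks N0=alive -> (alive,v1)
Op 7: gossip N1<->N2 -> N1.N0=(alive,v1) N1.N1=(suspect,v1) N1.N2=(suspect,v1) | N2.N0=(alive,v1) N2.N1=(suspect,v1) N2.N2=(suspect,v1)
Op 8: N2 marks N2=suspect -> (suspect,v2)

Answer: suspect 1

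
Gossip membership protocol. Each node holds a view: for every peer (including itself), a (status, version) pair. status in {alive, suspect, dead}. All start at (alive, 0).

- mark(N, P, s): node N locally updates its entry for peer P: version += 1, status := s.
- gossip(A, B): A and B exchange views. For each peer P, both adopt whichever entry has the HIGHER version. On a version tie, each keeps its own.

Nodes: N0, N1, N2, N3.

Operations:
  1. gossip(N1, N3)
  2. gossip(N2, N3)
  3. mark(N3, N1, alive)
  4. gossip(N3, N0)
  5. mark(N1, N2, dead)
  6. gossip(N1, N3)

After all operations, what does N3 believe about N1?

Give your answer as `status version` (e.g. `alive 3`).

Op 1: gossip N1<->N3 -> N1.N0=(alive,v0) N1.N1=(alive,v0) N1.N2=(alive,v0) N1.N3=(alive,v0) | N3.N0=(alive,v0) N3.N1=(alive,v0) N3.N2=(alive,v0) N3.N3=(alive,v0)
Op 2: gossip N2<->N3 -> N2.N0=(alive,v0) N2.N1=(alive,v0) N2.N2=(alive,v0) N2.N3=(alive,v0) | N3.N0=(alive,v0) N3.N1=(alive,v0) N3.N2=(alive,v0) N3.N3=(alive,v0)
Op 3: N3 marks N1=alive -> (alive,v1)
Op 4: gossip N3<->N0 -> N3.N0=(alive,v0) N3.N1=(alive,v1) N3.N2=(alive,v0) N3.N3=(alive,v0) | N0.N0=(alive,v0) N0.N1=(alive,v1) N0.N2=(alive,v0) N0.N3=(alive,v0)
Op 5: N1 marks N2=dead -> (dead,v1)
Op 6: gossip N1<->N3 -> N1.N0=(alive,v0) N1.N1=(alive,v1) N1.N2=(dead,v1) N1.N3=(alive,v0) | N3.N0=(alive,v0) N3.N1=(alive,v1) N3.N2=(dead,v1) N3.N3=(alive,v0)

Answer: alive 1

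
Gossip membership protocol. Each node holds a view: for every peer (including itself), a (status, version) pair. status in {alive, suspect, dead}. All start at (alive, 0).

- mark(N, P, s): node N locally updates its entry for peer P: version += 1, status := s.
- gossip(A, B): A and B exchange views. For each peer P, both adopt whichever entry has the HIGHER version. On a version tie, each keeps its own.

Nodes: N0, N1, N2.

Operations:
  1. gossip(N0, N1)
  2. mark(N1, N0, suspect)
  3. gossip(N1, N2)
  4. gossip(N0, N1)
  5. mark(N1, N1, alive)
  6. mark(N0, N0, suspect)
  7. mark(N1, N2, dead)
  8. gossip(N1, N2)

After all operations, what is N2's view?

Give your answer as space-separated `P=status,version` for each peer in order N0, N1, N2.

Answer: N0=suspect,1 N1=alive,1 N2=dead,1

Derivation:
Op 1: gossip N0<->N1 -> N0.N0=(alive,v0) N0.N1=(alive,v0) N0.N2=(alive,v0) | N1.N0=(alive,v0) N1.N1=(alive,v0) N1.N2=(alive,v0)
Op 2: N1 marks N0=suspect -> (suspect,v1)
Op 3: gossip N1<->N2 -> N1.N0=(suspect,v1) N1.N1=(alive,v0) N1.N2=(alive,v0) | N2.N0=(suspect,v1) N2.N1=(alive,v0) N2.N2=(alive,v0)
Op 4: gossip N0<->N1 -> N0.N0=(suspect,v1) N0.N1=(alive,v0) N0.N2=(alive,v0) | N1.N0=(suspect,v1) N1.N1=(alive,v0) N1.N2=(alive,v0)
Op 5: N1 marks N1=alive -> (alive,v1)
Op 6: N0 marks N0=suspect -> (suspect,v2)
Op 7: N1 marks N2=dead -> (dead,v1)
Op 8: gossip N1<->N2 -> N1.N0=(suspect,v1) N1.N1=(alive,v1) N1.N2=(dead,v1) | N2.N0=(suspect,v1) N2.N1=(alive,v1) N2.N2=(dead,v1)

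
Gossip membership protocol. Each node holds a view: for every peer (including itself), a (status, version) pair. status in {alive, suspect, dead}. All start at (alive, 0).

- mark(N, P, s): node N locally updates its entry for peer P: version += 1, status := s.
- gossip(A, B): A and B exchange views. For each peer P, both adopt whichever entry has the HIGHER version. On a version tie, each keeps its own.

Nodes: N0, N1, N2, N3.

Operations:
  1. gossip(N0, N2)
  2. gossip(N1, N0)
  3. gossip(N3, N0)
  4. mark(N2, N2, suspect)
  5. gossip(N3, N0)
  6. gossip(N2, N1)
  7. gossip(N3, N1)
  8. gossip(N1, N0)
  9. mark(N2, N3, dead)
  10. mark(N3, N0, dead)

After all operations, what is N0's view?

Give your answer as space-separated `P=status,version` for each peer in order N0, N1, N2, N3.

Answer: N0=alive,0 N1=alive,0 N2=suspect,1 N3=alive,0

Derivation:
Op 1: gossip N0<->N2 -> N0.N0=(alive,v0) N0.N1=(alive,v0) N0.N2=(alive,v0) N0.N3=(alive,v0) | N2.N0=(alive,v0) N2.N1=(alive,v0) N2.N2=(alive,v0) N2.N3=(alive,v0)
Op 2: gossip N1<->N0 -> N1.N0=(alive,v0) N1.N1=(alive,v0) N1.N2=(alive,v0) N1.N3=(alive,v0) | N0.N0=(alive,v0) N0.N1=(alive,v0) N0.N2=(alive,v0) N0.N3=(alive,v0)
Op 3: gossip N3<->N0 -> N3.N0=(alive,v0) N3.N1=(alive,v0) N3.N2=(alive,v0) N3.N3=(alive,v0) | N0.N0=(alive,v0) N0.N1=(alive,v0) N0.N2=(alive,v0) N0.N3=(alive,v0)
Op 4: N2 marks N2=suspect -> (suspect,v1)
Op 5: gossip N3<->N0 -> N3.N0=(alive,v0) N3.N1=(alive,v0) N3.N2=(alive,v0) N3.N3=(alive,v0) | N0.N0=(alive,v0) N0.N1=(alive,v0) N0.N2=(alive,v0) N0.N3=(alive,v0)
Op 6: gossip N2<->N1 -> N2.N0=(alive,v0) N2.N1=(alive,v0) N2.N2=(suspect,v1) N2.N3=(alive,v0) | N1.N0=(alive,v0) N1.N1=(alive,v0) N1.N2=(suspect,v1) N1.N3=(alive,v0)
Op 7: gossip N3<->N1 -> N3.N0=(alive,v0) N3.N1=(alive,v0) N3.N2=(suspect,v1) N3.N3=(alive,v0) | N1.N0=(alive,v0) N1.N1=(alive,v0) N1.N2=(suspect,v1) N1.N3=(alive,v0)
Op 8: gossip N1<->N0 -> N1.N0=(alive,v0) N1.N1=(alive,v0) N1.N2=(suspect,v1) N1.N3=(alive,v0) | N0.N0=(alive,v0) N0.N1=(alive,v0) N0.N2=(suspect,v1) N0.N3=(alive,v0)
Op 9: N2 marks N3=dead -> (dead,v1)
Op 10: N3 marks N0=dead -> (dead,v1)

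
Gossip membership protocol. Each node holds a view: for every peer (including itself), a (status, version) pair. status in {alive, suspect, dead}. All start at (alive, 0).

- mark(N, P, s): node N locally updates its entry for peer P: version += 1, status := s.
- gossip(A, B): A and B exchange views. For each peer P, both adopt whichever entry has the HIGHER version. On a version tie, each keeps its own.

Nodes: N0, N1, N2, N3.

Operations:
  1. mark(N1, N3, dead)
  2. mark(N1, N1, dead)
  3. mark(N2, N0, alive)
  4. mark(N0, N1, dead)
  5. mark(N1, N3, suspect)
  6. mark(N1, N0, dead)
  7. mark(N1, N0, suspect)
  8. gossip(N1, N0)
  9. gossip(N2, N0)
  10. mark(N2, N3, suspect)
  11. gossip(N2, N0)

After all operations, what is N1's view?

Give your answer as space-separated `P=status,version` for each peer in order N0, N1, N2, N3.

Op 1: N1 marks N3=dead -> (dead,v1)
Op 2: N1 marks N1=dead -> (dead,v1)
Op 3: N2 marks N0=alive -> (alive,v1)
Op 4: N0 marks N1=dead -> (dead,v1)
Op 5: N1 marks N3=suspect -> (suspect,v2)
Op 6: N1 marks N0=dead -> (dead,v1)
Op 7: N1 marks N0=suspect -> (suspect,v2)
Op 8: gossip N1<->N0 -> N1.N0=(suspect,v2) N1.N1=(dead,v1) N1.N2=(alive,v0) N1.N3=(suspect,v2) | N0.N0=(suspect,v2) N0.N1=(dead,v1) N0.N2=(alive,v0) N0.N3=(suspect,v2)
Op 9: gossip N2<->N0 -> N2.N0=(suspect,v2) N2.N1=(dead,v1) N2.N2=(alive,v0) N2.N3=(suspect,v2) | N0.N0=(suspect,v2) N0.N1=(dead,v1) N0.N2=(alive,v0) N0.N3=(suspect,v2)
Op 10: N2 marks N3=suspect -> (suspect,v3)
Op 11: gossip N2<->N0 -> N2.N0=(suspect,v2) N2.N1=(dead,v1) N2.N2=(alive,v0) N2.N3=(suspect,v3) | N0.N0=(suspect,v2) N0.N1=(dead,v1) N0.N2=(alive,v0) N0.N3=(suspect,v3)

Answer: N0=suspect,2 N1=dead,1 N2=alive,0 N3=suspect,2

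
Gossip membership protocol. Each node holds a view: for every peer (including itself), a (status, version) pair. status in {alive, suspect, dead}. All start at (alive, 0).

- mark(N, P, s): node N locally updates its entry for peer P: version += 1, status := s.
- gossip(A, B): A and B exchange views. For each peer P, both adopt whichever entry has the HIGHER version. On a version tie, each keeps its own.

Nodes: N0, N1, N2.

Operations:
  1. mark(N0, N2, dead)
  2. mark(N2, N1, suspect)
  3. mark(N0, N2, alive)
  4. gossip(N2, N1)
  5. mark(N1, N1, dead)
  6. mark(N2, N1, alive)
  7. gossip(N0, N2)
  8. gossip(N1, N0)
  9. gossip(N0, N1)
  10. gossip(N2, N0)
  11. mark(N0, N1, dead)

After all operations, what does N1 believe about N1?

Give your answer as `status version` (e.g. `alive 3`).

Op 1: N0 marks N2=dead -> (dead,v1)
Op 2: N2 marks N1=suspect -> (suspect,v1)
Op 3: N0 marks N2=alive -> (alive,v2)
Op 4: gossip N2<->N1 -> N2.N0=(alive,v0) N2.N1=(suspect,v1) N2.N2=(alive,v0) | N1.N0=(alive,v0) N1.N1=(suspect,v1) N1.N2=(alive,v0)
Op 5: N1 marks N1=dead -> (dead,v2)
Op 6: N2 marks N1=alive -> (alive,v2)
Op 7: gossip N0<->N2 -> N0.N0=(alive,v0) N0.N1=(alive,v2) N0.N2=(alive,v2) | N2.N0=(alive,v0) N2.N1=(alive,v2) N2.N2=(alive,v2)
Op 8: gossip N1<->N0 -> N1.N0=(alive,v0) N1.N1=(dead,v2) N1.N2=(alive,v2) | N0.N0=(alive,v0) N0.N1=(alive,v2) N0.N2=(alive,v2)
Op 9: gossip N0<->N1 -> N0.N0=(alive,v0) N0.N1=(alive,v2) N0.N2=(alive,v2) | N1.N0=(alive,v0) N1.N1=(dead,v2) N1.N2=(alive,v2)
Op 10: gossip N2<->N0 -> N2.N0=(alive,v0) N2.N1=(alive,v2) N2.N2=(alive,v2) | N0.N0=(alive,v0) N0.N1=(alive,v2) N0.N2=(alive,v2)
Op 11: N0 marks N1=dead -> (dead,v3)

Answer: dead 2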